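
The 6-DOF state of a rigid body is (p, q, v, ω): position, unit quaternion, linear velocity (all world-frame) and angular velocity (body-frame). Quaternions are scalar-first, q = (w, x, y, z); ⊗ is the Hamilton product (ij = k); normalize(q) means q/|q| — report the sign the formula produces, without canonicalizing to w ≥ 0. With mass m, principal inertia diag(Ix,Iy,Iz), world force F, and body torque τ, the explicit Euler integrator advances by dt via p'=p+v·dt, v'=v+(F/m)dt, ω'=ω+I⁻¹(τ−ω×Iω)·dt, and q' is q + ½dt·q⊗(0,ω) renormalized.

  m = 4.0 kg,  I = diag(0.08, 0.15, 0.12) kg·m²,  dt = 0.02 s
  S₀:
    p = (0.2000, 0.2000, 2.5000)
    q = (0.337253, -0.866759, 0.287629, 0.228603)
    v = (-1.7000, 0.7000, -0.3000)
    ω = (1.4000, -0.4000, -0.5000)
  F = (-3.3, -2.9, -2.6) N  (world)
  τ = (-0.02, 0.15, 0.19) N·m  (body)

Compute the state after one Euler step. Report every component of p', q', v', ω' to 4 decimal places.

p' = (0.1660, 0.2140, 2.4940)
q' = (0.3516, -0.8625, 0.2851, 0.2263)
v' = (-1.7165, 0.6855, -0.3130)
ω' = (1.3965, -0.3837, -0.4618)

ω×(Iω) gyroscopic = (-0.0060, 0.0280, -0.0392)
(τ − ω×Iω)/I = (-0.1750, 0.8133, 1.9100)
new body rate ω' = (1.3965, -0.3837, -0.4618)
q⊗(0,ω) = (1.4428157, 0.4197809, -0.2482365, -0.2246035)
q + ½dt·q⊗(0,ω), renormalized = (0.3516, -0.8625, 0.2851, 0.2263)
a = F/m = (-0.8250, -0.7250, -0.6500)
new position p' = (0.1660, 0.2140, 2.4940)
v' = v + a·dt = (-1.7165, 0.6855, -0.3130)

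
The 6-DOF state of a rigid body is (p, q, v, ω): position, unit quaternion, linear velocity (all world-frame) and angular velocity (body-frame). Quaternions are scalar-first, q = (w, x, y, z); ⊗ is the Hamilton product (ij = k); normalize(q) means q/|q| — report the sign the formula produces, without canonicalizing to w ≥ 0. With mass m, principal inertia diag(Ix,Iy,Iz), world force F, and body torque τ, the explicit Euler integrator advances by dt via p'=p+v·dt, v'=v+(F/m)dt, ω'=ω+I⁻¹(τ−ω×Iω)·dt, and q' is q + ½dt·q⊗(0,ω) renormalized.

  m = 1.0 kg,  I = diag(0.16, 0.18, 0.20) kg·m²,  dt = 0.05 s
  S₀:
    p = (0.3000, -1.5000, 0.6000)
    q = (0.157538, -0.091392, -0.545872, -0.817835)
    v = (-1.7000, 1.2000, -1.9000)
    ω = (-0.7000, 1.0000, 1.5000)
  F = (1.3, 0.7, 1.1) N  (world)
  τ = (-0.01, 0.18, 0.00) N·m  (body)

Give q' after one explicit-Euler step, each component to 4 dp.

Hamilton product q⊗(0,ω) = (1.7086501, -0.1112496, 0.8671105, -0.2371954)
q' = normalize(q + ½dt·q⊗(0,ω)) = (0.2000, -0.0941, -0.5236, -0.8228)

q' = (0.2000, -0.0941, -0.5236, -0.8228)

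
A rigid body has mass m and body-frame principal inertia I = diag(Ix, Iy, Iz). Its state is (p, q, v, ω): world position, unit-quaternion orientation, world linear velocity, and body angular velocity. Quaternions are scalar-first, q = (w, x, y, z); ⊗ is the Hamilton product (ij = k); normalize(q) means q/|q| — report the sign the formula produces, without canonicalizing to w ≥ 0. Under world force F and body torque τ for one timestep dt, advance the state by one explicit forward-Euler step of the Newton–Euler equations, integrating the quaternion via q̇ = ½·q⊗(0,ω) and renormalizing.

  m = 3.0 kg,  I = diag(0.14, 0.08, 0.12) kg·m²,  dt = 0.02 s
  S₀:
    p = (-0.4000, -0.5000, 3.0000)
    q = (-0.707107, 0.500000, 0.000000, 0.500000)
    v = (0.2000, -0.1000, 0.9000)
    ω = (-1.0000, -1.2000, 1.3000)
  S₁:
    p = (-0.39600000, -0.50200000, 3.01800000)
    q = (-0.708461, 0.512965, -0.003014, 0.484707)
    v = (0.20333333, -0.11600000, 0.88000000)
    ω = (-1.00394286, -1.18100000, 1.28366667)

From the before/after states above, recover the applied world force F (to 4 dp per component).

F = (0.5000, -2.4000, -3.0000)

velocity change Δv = (0.00333333, -0.01600000, -0.02000000)
m·(v₁−v₀)/dt = (0.5000, -2.4000, -3.0000)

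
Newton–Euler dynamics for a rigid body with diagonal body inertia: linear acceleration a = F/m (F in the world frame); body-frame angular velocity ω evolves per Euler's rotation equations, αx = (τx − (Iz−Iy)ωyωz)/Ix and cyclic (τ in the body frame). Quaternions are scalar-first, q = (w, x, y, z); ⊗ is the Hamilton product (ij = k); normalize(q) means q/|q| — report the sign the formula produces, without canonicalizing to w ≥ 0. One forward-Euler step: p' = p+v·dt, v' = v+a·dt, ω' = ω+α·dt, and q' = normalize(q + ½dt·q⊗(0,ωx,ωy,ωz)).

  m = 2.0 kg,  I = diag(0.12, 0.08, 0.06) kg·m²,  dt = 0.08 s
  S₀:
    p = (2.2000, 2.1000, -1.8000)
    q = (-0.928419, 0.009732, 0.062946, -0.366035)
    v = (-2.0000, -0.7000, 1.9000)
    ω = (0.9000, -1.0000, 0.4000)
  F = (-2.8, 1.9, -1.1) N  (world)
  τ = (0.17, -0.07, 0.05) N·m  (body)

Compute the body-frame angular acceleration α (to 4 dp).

ω×(Iω) gyroscopic = (0.0080, 0.0216, 0.0360)
angular accel α = (1.3500, -1.1450, 0.2333)

α = (1.3500, -1.1450, 0.2333)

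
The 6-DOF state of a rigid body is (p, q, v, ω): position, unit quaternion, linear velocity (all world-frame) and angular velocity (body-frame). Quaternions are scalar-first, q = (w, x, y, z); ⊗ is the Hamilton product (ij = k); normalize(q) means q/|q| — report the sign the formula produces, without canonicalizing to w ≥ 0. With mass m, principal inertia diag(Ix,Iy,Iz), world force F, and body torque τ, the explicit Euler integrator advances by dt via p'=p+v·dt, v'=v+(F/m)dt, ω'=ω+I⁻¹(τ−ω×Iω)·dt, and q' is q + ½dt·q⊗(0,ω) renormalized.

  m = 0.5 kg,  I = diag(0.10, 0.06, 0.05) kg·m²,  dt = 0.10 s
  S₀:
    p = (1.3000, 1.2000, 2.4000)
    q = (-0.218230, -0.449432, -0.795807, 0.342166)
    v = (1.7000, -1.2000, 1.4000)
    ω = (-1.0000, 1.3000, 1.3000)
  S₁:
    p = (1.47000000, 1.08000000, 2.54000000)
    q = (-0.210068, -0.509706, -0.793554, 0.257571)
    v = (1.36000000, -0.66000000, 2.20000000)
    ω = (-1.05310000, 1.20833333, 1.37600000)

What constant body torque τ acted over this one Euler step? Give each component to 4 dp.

τ = (-0.0700, -0.1200, 0.0900)

ω₁ − ω₀ = (-0.05310000, -0.09166667, 0.07600000)
precession coupling = (-0.0169, -0.0650, 0.0520)
I·α + gyro = (-0.0700, -0.1200, 0.0900)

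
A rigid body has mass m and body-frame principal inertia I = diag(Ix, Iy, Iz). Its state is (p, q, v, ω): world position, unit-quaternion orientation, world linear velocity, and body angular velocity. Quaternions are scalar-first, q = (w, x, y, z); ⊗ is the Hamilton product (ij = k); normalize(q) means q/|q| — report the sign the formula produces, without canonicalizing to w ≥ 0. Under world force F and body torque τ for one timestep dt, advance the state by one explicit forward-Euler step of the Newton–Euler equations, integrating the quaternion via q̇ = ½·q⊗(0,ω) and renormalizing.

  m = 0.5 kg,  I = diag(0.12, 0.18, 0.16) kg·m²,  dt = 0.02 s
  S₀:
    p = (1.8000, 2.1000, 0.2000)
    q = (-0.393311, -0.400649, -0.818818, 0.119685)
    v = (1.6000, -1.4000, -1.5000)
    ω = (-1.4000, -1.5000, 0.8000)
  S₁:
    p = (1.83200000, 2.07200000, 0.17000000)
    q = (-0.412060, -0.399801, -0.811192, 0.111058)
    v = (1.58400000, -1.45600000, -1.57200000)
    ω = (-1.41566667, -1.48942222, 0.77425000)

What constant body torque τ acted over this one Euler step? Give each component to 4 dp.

rate change Δω = (-0.01566667, 0.01057778, -0.02575000)
τ = I·(Δω/dt) + ω₀×(Iω₀) = (-0.0700, 0.1400, -0.0800)

τ = (-0.0700, 0.1400, -0.0800)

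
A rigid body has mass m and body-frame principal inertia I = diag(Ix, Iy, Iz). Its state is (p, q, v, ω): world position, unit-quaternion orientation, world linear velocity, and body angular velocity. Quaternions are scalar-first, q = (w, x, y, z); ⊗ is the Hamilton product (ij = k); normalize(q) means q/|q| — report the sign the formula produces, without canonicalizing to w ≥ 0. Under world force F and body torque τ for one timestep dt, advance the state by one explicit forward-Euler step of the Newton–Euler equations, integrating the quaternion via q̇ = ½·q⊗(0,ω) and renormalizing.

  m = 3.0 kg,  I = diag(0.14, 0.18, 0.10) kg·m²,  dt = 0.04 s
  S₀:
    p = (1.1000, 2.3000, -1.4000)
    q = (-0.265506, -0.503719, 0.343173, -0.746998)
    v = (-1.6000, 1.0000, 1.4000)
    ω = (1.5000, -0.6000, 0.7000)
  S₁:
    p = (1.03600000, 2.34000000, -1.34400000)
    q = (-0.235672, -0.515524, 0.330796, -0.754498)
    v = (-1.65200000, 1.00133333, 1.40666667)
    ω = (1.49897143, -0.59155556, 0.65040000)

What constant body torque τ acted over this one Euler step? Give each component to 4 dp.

ω₁ − ω₀ = (-0.00102857, 0.00844444, -0.04960000)
I·α + gyro = (0.0300, 0.0800, -0.1600)

τ = (0.0300, 0.0800, -0.1600)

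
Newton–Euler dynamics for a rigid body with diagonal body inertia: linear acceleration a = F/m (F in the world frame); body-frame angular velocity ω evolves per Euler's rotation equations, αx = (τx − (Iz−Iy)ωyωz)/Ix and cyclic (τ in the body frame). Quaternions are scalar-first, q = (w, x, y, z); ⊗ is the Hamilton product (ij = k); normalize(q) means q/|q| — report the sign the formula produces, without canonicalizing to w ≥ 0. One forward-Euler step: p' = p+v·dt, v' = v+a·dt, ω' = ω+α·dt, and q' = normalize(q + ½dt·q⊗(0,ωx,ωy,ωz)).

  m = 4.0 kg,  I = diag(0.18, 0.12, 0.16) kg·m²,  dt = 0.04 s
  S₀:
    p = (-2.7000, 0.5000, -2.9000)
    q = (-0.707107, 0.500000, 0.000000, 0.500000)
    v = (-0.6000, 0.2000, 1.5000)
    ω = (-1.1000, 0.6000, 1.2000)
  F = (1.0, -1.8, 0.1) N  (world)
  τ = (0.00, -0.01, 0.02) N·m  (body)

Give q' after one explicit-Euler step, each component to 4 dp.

2q̇ = q⊗(0,ω) = (-0.0500000, 0.4778177, -1.5742642, -0.5485284)
updated quaternion q' = (-0.7077, 0.5092, -0.0315, 0.4887)

q' = (-0.7077, 0.5092, -0.0315, 0.4887)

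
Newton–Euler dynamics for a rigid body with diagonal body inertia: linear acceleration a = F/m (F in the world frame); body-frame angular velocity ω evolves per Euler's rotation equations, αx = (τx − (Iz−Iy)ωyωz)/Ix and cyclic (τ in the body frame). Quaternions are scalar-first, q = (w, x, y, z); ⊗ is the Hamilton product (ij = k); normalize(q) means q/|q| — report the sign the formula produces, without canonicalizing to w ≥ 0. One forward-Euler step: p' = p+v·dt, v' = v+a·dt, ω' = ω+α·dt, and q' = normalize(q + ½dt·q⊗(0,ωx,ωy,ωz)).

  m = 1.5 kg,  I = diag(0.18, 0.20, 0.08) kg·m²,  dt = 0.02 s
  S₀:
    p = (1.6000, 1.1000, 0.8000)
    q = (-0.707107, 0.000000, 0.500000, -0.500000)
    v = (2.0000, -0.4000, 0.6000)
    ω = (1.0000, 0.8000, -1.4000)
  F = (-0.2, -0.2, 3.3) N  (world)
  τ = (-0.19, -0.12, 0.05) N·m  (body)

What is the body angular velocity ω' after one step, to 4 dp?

ω×(Iω) gyroscopic = (0.1344, -0.1400, 0.0160)
(τ − ω×Iω)/I = (-1.8022, 0.1000, 0.4250)
ω' = ω + α·dt = (0.9640, 0.8020, -1.3915)

ω' = (0.9640, 0.8020, -1.3915)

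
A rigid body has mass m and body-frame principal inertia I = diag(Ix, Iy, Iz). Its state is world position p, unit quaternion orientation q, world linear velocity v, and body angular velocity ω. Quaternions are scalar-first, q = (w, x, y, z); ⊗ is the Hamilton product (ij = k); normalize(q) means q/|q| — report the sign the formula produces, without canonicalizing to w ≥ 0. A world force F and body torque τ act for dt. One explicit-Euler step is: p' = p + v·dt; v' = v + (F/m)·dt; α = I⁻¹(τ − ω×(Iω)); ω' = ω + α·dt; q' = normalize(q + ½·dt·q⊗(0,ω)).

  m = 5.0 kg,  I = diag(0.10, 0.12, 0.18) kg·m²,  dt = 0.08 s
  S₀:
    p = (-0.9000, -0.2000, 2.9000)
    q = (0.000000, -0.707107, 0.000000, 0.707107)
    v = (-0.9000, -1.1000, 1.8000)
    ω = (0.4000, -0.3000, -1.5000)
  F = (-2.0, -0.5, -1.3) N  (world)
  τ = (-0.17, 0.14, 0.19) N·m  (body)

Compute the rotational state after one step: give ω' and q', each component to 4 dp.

ω×(Iω) gyroscopic = (0.0270, 0.0480, -0.0024)
angular accel α = (-1.9700, 0.7667, 1.0689)
ω + α·dt = (0.2424, -0.2387, -1.4145)
q⊗(0,ω) = (1.3435033, 0.2121321, -0.7778177, 0.2121321)
q' = normalize(q + ½dt·q⊗(0,ω)) = (0.0536, -0.6972, -0.0311, 0.7142)

ω' = (0.2424, -0.2387, -1.4145)
q' = (0.0536, -0.6972, -0.0311, 0.7142)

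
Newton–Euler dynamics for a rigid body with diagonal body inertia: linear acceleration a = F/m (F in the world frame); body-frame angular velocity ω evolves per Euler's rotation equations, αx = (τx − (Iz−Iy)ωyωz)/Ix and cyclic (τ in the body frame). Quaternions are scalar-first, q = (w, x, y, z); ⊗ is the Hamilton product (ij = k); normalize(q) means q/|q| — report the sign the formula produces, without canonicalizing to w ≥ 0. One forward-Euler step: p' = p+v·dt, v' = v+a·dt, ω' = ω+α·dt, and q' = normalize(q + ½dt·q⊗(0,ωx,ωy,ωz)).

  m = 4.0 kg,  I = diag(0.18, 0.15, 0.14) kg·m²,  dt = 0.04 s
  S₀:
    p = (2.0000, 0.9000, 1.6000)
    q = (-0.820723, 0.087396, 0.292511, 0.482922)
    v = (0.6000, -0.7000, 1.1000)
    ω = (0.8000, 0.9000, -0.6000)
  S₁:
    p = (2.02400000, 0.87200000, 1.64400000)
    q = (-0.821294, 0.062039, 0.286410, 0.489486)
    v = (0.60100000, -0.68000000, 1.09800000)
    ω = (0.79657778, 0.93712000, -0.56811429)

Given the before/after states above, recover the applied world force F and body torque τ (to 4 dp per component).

Δv = v₁−v₀ = (0.00100000, 0.02000000, -0.00200000)
applied force F = (0.1000, 2.0000, -0.2000)
rate change Δω = (-0.00342222, 0.03712000, 0.03188571)
applied torque τ = (-0.0100, 0.1200, 0.0900)

F = (0.1000, 2.0000, -0.2000)
τ = (-0.0100, 0.1200, 0.0900)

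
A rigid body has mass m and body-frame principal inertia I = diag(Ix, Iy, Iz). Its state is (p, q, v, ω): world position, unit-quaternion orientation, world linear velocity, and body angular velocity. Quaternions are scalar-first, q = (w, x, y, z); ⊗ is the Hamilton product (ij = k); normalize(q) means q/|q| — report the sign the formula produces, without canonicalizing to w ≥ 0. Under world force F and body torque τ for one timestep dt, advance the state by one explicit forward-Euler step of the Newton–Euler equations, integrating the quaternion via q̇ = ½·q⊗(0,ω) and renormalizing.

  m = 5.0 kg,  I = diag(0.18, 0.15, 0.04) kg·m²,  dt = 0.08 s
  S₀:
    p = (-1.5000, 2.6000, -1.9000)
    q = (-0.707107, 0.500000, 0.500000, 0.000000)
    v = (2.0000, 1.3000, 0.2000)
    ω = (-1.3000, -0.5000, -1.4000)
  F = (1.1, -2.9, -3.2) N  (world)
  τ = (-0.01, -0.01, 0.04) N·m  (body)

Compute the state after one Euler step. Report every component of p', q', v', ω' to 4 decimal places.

p' = (-1.3400, 2.7040, -1.8840)
q' = (-0.6690, 0.5072, 0.5405, 0.0554)
v' = (2.0176, 1.2536, 0.1488)
ω' = (-1.2702, -0.6412, -1.2810)

(τ − ω×Iω)/I = (0.3722, -1.7653, 1.4875)
new body rate ω' = (-1.2702, -0.6412, -1.2810)
2q̇ = q⊗(0,ω) = (0.9000000, 0.2192391, 1.0535535, 1.3899498)
q' = normalize(q + ½dt·q⊗(0,ω)) = (-0.6690, 0.5072, 0.5405, 0.0554)
new position p' = (-1.3400, 2.7040, -1.8840)
v' = v + a·dt = (2.0176, 1.2536, 0.1488)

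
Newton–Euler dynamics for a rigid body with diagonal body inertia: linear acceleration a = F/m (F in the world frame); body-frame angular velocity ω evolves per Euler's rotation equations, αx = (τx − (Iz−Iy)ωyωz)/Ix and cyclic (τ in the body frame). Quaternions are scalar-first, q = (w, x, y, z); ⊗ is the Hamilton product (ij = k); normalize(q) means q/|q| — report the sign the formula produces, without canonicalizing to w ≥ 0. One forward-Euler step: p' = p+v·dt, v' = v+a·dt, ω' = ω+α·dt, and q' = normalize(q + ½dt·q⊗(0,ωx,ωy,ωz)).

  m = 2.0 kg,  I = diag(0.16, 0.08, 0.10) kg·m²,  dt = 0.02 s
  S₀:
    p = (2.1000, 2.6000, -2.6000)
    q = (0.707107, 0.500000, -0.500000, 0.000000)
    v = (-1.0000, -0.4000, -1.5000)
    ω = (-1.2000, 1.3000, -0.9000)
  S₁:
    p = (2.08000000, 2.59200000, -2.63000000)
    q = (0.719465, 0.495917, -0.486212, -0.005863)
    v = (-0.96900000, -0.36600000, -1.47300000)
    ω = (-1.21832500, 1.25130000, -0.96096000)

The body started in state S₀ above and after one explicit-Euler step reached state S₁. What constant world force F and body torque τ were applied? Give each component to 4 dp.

Δv = v₁−v₀ = (0.03100000, 0.03400000, 0.02700000)
m·(v₁−v₀)/dt = (3.1000, 3.4000, 2.7000)
ω₁ − ω₀ = (-0.01832500, -0.04870000, -0.06096000)
ω₀×(Iω₀) = (-0.0234, 0.0648, 0.1248)
τ = I·(Δω/dt) + ω₀×(Iω₀) = (-0.1700, -0.1300, -0.1800)

F = (3.1000, 3.4000, 2.7000)
τ = (-0.1700, -0.1300, -0.1800)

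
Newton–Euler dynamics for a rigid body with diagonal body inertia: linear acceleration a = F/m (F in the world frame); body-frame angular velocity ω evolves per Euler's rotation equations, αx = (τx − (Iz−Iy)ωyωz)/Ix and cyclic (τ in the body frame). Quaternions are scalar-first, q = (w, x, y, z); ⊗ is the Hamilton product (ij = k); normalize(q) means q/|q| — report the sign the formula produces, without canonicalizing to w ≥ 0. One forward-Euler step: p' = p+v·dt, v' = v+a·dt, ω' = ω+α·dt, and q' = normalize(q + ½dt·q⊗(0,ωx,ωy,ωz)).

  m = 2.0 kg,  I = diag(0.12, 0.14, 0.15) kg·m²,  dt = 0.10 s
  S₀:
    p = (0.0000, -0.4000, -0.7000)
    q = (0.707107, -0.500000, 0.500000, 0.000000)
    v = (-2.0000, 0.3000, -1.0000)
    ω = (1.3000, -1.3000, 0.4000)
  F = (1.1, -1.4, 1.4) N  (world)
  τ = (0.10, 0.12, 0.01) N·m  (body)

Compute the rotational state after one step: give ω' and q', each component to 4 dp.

ω' = (1.3877, -1.2031, 0.4292)
q' = (0.7687, -0.4421, 0.4620, 0.0141)

precession coupling ω×(Iω) = (-0.0052, -0.0156, -0.0338)
α = I⁻¹(τ − ω×Iω) = (0.8767, 0.9686, 0.2920)
ω' = ω + α·dt = (1.3877, -1.2031, 0.4292)
Hamilton product q⊗(0,ω) = (1.3000000, 1.1192391, -0.7192391, 0.2828428)
updated quaternion q' = (0.7687, -0.4421, 0.4620, 0.0141)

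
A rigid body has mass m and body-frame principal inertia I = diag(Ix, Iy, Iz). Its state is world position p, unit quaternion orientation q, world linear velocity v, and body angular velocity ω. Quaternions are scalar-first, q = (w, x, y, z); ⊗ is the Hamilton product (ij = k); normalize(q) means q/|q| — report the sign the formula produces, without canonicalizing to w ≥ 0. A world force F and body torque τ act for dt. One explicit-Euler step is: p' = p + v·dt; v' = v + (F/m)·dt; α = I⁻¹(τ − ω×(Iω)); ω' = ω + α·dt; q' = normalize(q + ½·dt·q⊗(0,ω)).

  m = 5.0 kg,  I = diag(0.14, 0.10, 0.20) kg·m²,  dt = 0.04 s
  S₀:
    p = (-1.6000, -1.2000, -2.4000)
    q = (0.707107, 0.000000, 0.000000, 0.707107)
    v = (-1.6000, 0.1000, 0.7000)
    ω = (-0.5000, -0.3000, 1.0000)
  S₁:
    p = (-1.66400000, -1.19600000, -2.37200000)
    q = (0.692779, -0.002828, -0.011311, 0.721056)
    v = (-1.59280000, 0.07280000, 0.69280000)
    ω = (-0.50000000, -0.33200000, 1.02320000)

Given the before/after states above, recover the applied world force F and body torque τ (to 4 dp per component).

F = (0.9000, -3.4000, -0.9000)
τ = (-0.0300, -0.0500, 0.1100)

Δω = ω₁−ω₀ = (0.00000000, -0.03200000, 0.02320000)
τ = I·(Δω/dt) + ω₀×(Iω₀) = (-0.0300, -0.0500, 0.1100)
v₁ − v₀ = (0.00720000, -0.02720000, -0.00720000)
F = m·Δv/dt = (0.9000, -3.4000, -0.9000)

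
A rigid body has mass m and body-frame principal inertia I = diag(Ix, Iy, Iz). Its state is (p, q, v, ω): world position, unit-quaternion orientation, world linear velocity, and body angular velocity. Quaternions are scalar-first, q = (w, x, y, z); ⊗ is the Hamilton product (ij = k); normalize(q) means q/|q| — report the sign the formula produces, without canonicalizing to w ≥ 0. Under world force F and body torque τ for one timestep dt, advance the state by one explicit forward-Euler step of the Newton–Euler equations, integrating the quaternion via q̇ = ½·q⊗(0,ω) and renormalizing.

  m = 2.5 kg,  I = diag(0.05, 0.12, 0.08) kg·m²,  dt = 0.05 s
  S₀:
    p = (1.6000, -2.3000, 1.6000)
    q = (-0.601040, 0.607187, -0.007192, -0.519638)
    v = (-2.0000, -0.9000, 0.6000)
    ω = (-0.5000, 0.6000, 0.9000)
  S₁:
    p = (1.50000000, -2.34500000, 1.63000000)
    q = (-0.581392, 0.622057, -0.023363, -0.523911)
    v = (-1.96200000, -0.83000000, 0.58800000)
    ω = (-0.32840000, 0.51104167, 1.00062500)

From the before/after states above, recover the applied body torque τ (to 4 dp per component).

rate change Δω = (0.17160000, -0.08895833, 0.10062500)
τ = I·(Δω/dt) + ω₀×(Iω₀) = (0.1500, -0.2000, 0.1400)

τ = (0.1500, -0.2000, 0.1400)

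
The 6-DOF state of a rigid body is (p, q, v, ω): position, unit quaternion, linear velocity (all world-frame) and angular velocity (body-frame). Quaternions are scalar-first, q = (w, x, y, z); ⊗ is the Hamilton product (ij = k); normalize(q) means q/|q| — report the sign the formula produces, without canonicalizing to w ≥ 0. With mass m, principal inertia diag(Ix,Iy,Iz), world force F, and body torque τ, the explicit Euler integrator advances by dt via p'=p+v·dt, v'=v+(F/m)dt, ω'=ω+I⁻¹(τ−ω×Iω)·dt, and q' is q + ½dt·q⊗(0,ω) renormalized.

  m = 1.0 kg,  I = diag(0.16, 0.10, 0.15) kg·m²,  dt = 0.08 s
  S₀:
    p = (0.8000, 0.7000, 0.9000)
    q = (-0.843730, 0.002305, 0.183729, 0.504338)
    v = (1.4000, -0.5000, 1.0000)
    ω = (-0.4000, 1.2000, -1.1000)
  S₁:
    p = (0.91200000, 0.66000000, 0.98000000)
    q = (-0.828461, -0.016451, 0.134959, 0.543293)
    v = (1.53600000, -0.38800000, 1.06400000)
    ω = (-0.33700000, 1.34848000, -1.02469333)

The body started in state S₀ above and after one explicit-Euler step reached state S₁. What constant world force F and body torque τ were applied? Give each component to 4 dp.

F = (1.7000, 1.4000, 0.8000)
τ = (0.0600, 0.1900, 0.1700)

rate change Δω = (0.06300000, 0.14848000, 0.07530667)
gyro term ω₀×Iω₀ = (-0.0660, 0.0044, 0.0288)
τ = I·(Δω/dt) + ω₀×(Iω₀) = (0.0600, 0.1900, 0.1700)
Δv = v₁−v₀ = (0.13600000, 0.11200000, 0.06400000)
applied force F = (1.7000, 1.4000, 0.8000)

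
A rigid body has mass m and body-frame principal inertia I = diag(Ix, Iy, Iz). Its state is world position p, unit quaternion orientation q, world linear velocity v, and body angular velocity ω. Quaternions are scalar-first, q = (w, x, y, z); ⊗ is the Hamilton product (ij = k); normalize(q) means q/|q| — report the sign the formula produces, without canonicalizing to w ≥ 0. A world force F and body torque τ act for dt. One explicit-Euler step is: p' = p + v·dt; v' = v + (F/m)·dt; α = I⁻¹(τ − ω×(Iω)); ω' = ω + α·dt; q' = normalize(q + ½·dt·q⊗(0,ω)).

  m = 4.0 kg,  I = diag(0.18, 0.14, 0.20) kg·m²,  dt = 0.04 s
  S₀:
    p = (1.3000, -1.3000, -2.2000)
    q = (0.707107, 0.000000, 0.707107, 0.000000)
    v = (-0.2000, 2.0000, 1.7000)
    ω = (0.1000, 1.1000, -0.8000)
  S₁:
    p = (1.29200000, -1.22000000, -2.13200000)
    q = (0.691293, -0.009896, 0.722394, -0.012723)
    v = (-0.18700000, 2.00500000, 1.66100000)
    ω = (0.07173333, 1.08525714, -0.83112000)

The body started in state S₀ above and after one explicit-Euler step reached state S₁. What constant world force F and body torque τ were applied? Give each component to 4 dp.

F = (1.3000, 0.5000, -3.9000)
τ = (-0.1800, -0.0500, -0.1600)

rate change Δω = (-0.02826667, -0.01474286, -0.03112000)
I·α + gyro = (-0.1800, -0.0500, -0.1600)
velocity change Δv = (0.01300000, 0.00500000, -0.03900000)
m·(v₁−v₀)/dt = (1.3000, 0.5000, -3.9000)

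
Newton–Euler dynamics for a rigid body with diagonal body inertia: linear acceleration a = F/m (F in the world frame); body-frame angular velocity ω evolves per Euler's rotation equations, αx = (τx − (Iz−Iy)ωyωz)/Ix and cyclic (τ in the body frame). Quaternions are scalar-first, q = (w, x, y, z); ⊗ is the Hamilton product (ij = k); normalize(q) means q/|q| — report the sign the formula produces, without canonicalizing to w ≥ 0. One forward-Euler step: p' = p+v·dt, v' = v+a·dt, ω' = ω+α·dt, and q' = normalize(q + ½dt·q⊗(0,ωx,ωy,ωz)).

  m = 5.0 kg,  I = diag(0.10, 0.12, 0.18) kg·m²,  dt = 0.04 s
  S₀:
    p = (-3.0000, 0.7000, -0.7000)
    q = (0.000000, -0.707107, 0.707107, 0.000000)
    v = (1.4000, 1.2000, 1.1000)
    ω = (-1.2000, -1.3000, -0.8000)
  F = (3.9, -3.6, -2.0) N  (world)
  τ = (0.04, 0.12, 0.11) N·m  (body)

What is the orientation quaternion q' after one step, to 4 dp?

q' = (0.0014, -0.7179, 0.6953, 0.0353)

q⊗(0,ω) = (0.0707107, -0.5656856, -0.5656856, 1.7677675)
updated quaternion q' = (0.0014, -0.7179, 0.6953, 0.0353)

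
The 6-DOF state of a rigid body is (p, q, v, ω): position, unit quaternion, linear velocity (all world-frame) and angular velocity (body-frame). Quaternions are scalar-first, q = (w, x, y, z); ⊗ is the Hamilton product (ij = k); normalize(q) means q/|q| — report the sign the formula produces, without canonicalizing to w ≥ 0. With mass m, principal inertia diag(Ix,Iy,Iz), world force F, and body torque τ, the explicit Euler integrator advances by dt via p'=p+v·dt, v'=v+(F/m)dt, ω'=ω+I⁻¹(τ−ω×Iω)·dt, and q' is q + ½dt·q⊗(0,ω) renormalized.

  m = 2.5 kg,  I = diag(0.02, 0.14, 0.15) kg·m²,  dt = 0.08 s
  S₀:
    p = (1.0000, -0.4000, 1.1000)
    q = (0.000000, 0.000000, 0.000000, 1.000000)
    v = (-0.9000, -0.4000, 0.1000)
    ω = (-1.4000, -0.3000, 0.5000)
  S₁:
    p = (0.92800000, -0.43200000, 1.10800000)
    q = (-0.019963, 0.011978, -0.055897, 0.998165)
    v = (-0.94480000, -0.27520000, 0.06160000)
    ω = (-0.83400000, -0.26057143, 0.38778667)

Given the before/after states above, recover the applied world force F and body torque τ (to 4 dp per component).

rate change Δω = (0.56600000, 0.03942857, -0.11221333)
gyro term ω₀×Iω₀ = (-0.0015, 0.0910, 0.0504)
I·α + gyro = (0.1400, 0.1600, -0.1600)
velocity change Δv = (-0.04480000, 0.12480000, -0.03840000)
applied force F = (-1.4000, 3.9000, -1.2000)

F = (-1.4000, 3.9000, -1.2000)
τ = (0.1400, 0.1600, -0.1600)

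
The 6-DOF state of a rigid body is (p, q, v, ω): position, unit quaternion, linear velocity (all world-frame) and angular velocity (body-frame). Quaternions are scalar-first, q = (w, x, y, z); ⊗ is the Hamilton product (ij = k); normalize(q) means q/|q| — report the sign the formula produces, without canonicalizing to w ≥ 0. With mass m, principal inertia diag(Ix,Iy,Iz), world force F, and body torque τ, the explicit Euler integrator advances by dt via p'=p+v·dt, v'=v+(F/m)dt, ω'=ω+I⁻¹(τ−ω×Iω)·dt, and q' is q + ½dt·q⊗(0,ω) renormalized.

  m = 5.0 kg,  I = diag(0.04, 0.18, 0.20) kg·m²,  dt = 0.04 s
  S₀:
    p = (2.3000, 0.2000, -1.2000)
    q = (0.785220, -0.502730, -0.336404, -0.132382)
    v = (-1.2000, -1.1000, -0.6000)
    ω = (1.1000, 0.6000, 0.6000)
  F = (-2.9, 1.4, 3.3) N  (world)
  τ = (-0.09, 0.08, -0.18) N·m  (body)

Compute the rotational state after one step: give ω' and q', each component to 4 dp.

ω' = (1.0028, 0.6412, 0.5455)
q' = (0.8016, -0.4877, -0.3237, -0.1215)

gyro term ω×Iω = (0.0072, -0.1056, 0.0924)
angular accel α = (-2.4300, 1.0311, -1.3620)
ω' = ω + α·dt = (1.0028, 0.6412, 0.5455)
Hamilton product q⊗(0,ω) = (0.8342746, 0.7413288, 0.6271498, 0.5395384)
updated quaternion q' = (0.8016, -0.4877, -0.3237, -0.1215)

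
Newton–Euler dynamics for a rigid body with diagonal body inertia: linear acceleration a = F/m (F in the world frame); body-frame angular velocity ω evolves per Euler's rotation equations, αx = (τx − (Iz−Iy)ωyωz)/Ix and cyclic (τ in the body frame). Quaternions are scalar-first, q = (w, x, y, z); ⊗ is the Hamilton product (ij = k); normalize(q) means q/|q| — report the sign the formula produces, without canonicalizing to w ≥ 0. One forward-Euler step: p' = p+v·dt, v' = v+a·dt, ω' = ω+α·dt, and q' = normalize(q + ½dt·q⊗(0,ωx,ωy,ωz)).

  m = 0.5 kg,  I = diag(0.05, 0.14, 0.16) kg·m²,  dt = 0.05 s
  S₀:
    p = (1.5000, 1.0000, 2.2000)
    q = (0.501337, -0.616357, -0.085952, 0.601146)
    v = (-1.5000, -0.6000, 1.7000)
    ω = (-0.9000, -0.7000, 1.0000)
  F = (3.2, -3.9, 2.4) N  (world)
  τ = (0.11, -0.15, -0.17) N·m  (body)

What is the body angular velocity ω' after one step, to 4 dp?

ω' = (-0.7760, -0.7889, 0.9292)

ω×(Iω) gyroscopic = (-0.0140, 0.0990, 0.0567)
α = I⁻¹(τ − ω×Iω) = (2.4800, -1.7786, -1.4169)
ω' = ω + α·dt = (-0.7760, -0.7889, 0.9292)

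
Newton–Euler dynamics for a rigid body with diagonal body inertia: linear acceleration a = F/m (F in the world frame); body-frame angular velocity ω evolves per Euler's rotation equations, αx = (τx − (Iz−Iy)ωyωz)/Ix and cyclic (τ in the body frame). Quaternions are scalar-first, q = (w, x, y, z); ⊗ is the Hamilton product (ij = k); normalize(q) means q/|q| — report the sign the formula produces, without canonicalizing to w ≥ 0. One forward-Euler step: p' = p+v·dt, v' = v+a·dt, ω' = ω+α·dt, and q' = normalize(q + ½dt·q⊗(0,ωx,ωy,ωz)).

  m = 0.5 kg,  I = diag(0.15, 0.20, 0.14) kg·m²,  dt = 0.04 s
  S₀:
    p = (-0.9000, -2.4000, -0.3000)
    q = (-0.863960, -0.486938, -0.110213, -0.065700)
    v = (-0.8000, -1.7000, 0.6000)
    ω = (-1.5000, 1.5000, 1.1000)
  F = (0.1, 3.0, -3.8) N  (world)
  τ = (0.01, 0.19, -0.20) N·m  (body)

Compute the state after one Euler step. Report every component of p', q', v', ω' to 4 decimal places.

p' = p + v·dt = (-0.9320, -2.4680, -0.2760)
new velocity v' = (-0.7920, -1.4600, 0.2960)
gyro term ω×Iω = (-0.0990, -0.0165, -0.1125)
(τ − ω×Iω)/I = (0.7267, 1.0325, -0.6250)
new body rate ω' = (-1.4709, 1.5413, 1.0750)
q⊗(0,ω) = (-0.4928175, 1.2732557, -0.6617582, -1.8460825)
q + ½dt·q⊗(0,ω), renormalized = (-0.8728, -0.4609, -0.1233, -0.1025)

p' = (-0.9320, -2.4680, -0.2760)
q' = (-0.8728, -0.4609, -0.1233, -0.1025)
v' = (-0.7920, -1.4600, 0.2960)
ω' = (-1.4709, 1.5413, 1.0750)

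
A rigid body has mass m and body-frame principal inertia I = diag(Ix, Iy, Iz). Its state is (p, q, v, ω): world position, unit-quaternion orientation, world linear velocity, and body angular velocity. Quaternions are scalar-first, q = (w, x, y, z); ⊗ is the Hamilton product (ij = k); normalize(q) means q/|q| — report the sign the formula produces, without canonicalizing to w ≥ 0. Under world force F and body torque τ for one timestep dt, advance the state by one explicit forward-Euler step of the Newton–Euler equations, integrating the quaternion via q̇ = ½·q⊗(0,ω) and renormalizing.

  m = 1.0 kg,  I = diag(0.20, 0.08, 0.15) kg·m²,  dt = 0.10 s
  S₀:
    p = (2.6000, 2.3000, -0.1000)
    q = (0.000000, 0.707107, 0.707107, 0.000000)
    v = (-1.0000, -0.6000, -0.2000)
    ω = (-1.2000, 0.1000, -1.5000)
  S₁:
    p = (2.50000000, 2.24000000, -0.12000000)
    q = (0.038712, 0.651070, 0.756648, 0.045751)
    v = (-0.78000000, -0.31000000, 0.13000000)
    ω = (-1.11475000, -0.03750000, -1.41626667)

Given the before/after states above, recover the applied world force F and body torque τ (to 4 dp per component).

Δω = ω₁−ω₀ = (0.08525000, -0.13750000, 0.08373333)
ω₀×(Iω₀) = (-0.0105, 0.0900, 0.0144)
I·α + gyro = (0.1600, -0.0200, 0.1400)
velocity change Δv = (0.22000000, 0.29000000, 0.33000000)
F = m·Δv/dt = (2.2000, 2.9000, 3.3000)

F = (2.2000, 2.9000, 3.3000)
τ = (0.1600, -0.0200, 0.1400)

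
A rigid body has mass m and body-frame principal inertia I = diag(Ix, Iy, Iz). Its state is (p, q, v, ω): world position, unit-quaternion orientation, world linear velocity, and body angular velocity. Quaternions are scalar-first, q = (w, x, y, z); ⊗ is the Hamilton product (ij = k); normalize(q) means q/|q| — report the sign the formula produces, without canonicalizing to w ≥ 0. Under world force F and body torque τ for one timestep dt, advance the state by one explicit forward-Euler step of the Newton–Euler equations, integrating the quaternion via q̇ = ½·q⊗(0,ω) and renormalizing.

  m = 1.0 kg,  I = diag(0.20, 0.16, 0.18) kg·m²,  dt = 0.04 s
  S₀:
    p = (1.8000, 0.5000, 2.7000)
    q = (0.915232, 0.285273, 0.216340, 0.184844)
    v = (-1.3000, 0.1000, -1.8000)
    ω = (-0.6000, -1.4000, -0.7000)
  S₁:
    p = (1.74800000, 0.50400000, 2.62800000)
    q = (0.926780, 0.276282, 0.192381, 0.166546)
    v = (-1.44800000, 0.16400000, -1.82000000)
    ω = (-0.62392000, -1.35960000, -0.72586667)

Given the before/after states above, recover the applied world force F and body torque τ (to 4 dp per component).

F = (-3.7000, 1.6000, -0.5000)
τ = (-0.1000, 0.1700, -0.1500)

rate change Δω = (-0.02392000, 0.04040000, -0.02586667)
gyro term ω₀×Iω₀ = (0.0196, 0.0084, -0.0336)
applied torque τ = (-0.1000, 0.1700, -0.1500)
v₁ − v₀ = (-0.14800000, 0.06400000, -0.02000000)
applied force F = (-3.7000, 1.6000, -0.5000)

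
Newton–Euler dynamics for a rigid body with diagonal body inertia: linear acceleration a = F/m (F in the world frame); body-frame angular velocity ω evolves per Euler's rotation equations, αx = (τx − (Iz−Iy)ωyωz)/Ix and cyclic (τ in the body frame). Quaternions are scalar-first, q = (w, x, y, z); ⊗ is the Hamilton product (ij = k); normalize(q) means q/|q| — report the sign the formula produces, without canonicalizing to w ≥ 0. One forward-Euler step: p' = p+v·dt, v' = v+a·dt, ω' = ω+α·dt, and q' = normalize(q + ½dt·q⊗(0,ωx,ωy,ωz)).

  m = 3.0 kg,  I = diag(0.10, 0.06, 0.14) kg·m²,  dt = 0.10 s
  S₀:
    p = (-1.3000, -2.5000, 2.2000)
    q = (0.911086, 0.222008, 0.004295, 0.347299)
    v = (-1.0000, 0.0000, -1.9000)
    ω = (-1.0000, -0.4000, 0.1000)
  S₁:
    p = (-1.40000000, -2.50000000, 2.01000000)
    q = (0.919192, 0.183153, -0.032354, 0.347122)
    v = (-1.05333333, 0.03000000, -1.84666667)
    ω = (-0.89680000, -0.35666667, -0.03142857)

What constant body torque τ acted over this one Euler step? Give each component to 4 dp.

ω₁ − ω₀ = (0.10320000, 0.04333333, -0.13142857)
precession coupling = (-0.0032, 0.0040, -0.0160)
I·α + gyro = (0.1000, 0.0300, -0.2000)

τ = (0.1000, 0.0300, -0.2000)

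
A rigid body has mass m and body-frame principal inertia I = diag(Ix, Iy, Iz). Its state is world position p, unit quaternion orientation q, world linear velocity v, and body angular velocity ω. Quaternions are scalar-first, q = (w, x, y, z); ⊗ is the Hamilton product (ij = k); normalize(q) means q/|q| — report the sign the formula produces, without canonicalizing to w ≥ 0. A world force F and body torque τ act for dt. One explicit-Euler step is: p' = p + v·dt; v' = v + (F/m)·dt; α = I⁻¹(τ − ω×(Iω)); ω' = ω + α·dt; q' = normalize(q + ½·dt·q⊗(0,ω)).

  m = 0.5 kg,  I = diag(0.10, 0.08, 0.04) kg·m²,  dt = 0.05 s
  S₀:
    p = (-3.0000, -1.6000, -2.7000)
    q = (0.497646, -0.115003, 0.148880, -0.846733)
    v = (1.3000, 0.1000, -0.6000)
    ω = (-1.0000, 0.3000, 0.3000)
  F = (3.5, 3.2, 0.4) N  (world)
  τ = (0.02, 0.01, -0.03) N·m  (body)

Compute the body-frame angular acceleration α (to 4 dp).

α = (0.2360, 0.3500, -0.9000)

ω×(Iω) gyroscopic = (-0.0036, -0.0180, 0.0060)
α = I⁻¹(τ − ω×Iω) = (0.2360, 0.3500, -0.9000)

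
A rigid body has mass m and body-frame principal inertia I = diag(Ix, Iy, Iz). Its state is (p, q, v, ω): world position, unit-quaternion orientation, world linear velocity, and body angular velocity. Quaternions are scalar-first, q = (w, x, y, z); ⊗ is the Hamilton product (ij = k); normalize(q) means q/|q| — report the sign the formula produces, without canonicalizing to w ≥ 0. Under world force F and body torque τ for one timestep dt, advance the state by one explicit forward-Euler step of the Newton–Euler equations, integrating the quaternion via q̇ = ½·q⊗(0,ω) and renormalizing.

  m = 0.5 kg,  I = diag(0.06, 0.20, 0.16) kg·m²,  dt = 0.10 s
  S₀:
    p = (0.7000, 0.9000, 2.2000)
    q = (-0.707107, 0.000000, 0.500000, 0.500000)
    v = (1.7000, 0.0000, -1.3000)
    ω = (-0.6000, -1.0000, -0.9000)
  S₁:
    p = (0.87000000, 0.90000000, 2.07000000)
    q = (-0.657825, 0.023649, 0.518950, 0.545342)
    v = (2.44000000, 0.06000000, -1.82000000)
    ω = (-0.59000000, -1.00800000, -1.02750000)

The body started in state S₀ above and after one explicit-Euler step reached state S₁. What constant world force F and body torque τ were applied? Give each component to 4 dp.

F = (3.7000, 0.3000, -2.6000)
τ = (-0.0300, -0.0700, -0.1200)

v₁ − v₀ = (0.74000000, 0.06000000, -0.52000000)
m·(v₁−v₀)/dt = (3.7000, 0.3000, -2.6000)
Δω = ω₁−ω₀ = (0.01000000, -0.00800000, -0.12750000)
I·α + gyro = (-0.0300, -0.0700, -0.1200)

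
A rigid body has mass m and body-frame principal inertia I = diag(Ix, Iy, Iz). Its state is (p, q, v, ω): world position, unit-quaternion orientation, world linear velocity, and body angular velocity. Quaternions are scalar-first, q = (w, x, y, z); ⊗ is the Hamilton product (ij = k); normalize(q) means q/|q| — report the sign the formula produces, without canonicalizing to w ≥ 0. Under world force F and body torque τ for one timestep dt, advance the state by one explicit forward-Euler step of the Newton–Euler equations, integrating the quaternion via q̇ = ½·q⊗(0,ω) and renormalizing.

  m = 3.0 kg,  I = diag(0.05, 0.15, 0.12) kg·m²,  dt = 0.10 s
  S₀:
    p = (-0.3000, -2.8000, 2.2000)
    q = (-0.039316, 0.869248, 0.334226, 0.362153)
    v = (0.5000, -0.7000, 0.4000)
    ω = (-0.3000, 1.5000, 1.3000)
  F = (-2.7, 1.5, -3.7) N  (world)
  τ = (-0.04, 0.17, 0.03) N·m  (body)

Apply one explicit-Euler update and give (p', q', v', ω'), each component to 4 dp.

p' = (-0.2500, -2.8700, 2.2400)
q' = (-0.0745, 0.8601, 0.2680, 0.4277)
v' = (0.4100, -0.6500, 0.2767)
ω' = (-0.2630, 1.5951, 1.3625)

gyro term ω×Iω = (-0.0585, 0.0273, -0.0450)
α = I⁻¹(τ − ω×Iω) = (0.3700, 0.9513, 0.6250)
new body rate ω' = (-0.2630, 1.5951, 1.3625)
Hamilton product q⊗(0,ω) = (-0.7113635, -0.0969409, -1.2976423, 1.3530290)
q + ½dt·q⊗(0,ω), renormalized = (-0.0745, 0.8601, 0.2680, 0.4277)
a = F/m = (-0.9000, 0.5000, -1.2333)
p' = p + v·dt = (-0.2500, -2.8700, 2.2400)
new velocity v' = (0.4100, -0.6500, 0.2767)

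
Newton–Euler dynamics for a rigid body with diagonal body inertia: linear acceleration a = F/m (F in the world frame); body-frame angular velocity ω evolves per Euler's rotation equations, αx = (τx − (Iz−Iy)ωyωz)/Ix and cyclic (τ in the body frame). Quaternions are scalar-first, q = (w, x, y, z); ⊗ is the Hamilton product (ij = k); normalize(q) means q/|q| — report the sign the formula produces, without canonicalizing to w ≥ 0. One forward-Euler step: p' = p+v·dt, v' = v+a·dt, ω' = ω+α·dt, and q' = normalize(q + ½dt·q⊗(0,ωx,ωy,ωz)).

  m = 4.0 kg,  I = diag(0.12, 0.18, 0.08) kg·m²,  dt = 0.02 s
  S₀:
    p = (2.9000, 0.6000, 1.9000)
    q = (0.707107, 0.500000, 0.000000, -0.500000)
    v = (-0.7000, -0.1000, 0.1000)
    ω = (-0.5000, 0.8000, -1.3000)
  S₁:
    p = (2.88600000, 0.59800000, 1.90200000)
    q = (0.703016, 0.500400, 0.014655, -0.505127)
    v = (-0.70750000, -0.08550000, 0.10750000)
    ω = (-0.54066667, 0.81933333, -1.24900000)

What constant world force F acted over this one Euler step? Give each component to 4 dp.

Δv = v₁−v₀ = (-0.00750000, 0.01450000, 0.00750000)
applied force F = (-1.5000, 2.9000, 1.5000)

F = (-1.5000, 2.9000, 1.5000)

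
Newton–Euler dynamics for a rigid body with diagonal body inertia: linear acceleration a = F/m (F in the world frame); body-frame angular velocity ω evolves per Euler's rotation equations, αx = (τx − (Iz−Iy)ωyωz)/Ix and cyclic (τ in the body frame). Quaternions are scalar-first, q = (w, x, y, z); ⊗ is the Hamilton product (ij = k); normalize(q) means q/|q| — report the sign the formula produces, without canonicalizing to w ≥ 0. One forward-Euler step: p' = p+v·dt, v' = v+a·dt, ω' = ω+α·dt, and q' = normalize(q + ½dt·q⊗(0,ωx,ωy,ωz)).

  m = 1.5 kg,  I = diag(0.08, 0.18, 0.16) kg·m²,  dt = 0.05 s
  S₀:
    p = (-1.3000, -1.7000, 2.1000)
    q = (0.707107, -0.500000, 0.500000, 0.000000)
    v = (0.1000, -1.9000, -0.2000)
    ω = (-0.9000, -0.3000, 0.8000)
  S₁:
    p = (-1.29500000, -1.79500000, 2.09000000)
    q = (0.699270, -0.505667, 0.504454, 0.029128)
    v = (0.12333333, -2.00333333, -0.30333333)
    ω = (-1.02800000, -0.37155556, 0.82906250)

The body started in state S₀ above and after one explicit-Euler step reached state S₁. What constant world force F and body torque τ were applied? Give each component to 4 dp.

F = (0.7000, -3.1000, -3.1000)
τ = (-0.2000, -0.2000, 0.1200)

Δω = ω₁−ω₀ = (-0.12800000, -0.07155556, 0.02906250)
ω₀×(Iω₀) = (0.0048, 0.0576, 0.0270)
applied torque τ = (-0.2000, -0.2000, 0.1200)
velocity change Δv = (0.02333333, -0.10333333, -0.10333333)
F = m·Δv/dt = (0.7000, -3.1000, -3.1000)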